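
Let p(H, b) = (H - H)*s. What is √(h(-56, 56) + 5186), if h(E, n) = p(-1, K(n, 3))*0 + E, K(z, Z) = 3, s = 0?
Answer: 3*√570 ≈ 71.624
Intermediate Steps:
p(H, b) = 0 (p(H, b) = (H - H)*0 = 0*0 = 0)
h(E, n) = E (h(E, n) = 0*0 + E = 0 + E = E)
√(h(-56, 56) + 5186) = √(-56 + 5186) = √5130 = 3*√570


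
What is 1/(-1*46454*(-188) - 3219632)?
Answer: 1/5513720 ≈ 1.8137e-7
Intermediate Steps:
1/(-1*46454*(-188) - 3219632) = 1/(-46454*(-188) - 3219632) = 1/(8733352 - 3219632) = 1/5513720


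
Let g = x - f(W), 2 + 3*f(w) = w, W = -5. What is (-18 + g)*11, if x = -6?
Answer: -715/3 ≈ -238.33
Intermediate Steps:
f(w) = -⅔ + w/3
g = -11/3 (g = -6 - (-⅔ + (⅓)*(-5)) = -6 - (-⅔ - 5/3) = -6 - 1*(-7/3) = -6 + 7/3 = -11/3 ≈ -3.6667)
(-18 + g)*11 = (-18 - 11/3)*11 = -65/3*11 = -715/3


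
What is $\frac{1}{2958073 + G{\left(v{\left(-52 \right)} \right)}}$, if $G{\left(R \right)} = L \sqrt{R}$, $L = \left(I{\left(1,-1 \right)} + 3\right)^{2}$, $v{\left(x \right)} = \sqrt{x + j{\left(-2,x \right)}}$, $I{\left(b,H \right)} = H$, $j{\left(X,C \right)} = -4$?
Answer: $\frac{1}{2958073 + 4 \cdot 2^{\frac{3}{4}} \sqrt[4]{7} \sqrt{i}} \approx 3.3806 \cdot 10^{-7} - 9.0 \cdot 10^{-13} i$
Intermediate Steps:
$v{\left(x \right)} = \sqrt{-4 + x}$ ($v{\left(x \right)} = \sqrt{x - 4} = \sqrt{-4 + x}$)
$L = 4$ ($L = \left(-1 + 3\right)^{2} = 2^{2} = 4$)
$G{\left(R \right)} = 4 \sqrt{R}$
$\frac{1}{2958073 + G{\left(v{\left(-52 \right)} \right)}} = \frac{1}{2958073 + 4 \sqrt{\sqrt{-4 - 52}}} = \frac{1}{2958073 + 4 \sqrt{\sqrt{-56}}} = \frac{1}{2958073 + 4 \sqrt{2 i \sqrt{14}}} = \frac{1}{2958073 + 4 \cdot 2^{\frac{3}{4}} \sqrt[4]{7} \sqrt{i}}$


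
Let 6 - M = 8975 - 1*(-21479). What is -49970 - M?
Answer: -19522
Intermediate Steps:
M = -30448 (M = 6 - (8975 - 1*(-21479)) = 6 - (8975 + 21479) = 6 - 1*30454 = 6 - 30454 = -30448)
-49970 - M = -49970 - 1*(-30448) = -49970 + 30448 = -19522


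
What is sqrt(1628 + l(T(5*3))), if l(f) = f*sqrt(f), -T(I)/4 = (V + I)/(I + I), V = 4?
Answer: sqrt(366300 - 38*I*sqrt(570))/15 ≈ 40.349 - 0.049967*I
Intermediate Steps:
T(I) = -2*(4 + I)/I (T(I) = -4*(4 + I)/(I + I) = -4*(4 + I)/(2*I) = -4*(4 + I)*1/(2*I) = -2*(4 + I)/I)
l(f) = f**(3/2)
sqrt(1628 + l(T(5*3))) = sqrt(1628 + (-2 - 8/(5*3))**(3/2)) = sqrt(1628 + (-2 - 8/15)**(3/2)) = sqrt(1628 + (-38/15)**(3/2)) = sqrt(1628 - 38*I*sqrt(570)/225)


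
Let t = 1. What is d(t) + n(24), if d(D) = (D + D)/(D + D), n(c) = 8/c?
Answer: 4/3 ≈ 1.3333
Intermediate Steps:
d(D) = 1 (d(D) = (2*D)/((2*D)) = (2*D)*(1/(2*D)) = 1)
d(t) + n(24) = 1 + 8/24 = 1 + 8*(1/24) = 1 + ⅓ = 4/3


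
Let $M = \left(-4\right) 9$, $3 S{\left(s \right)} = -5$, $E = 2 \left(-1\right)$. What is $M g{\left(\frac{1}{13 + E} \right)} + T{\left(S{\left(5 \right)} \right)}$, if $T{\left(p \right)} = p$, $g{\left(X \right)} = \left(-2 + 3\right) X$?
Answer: $- \frac{163}{33} \approx -4.9394$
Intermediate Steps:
$E = -2$
$S{\left(s \right)} = - \frac{5}{3}$ ($S{\left(s \right)} = \frac{1}{3} \left(-5\right) = - \frac{5}{3}$)
$M = -36$
$g{\left(X \right)} = X$ ($g{\left(X \right)} = 1 X = X$)
$M g{\left(\frac{1}{13 + E} \right)} + T{\left(S{\left(5 \right)} \right)} = - \frac{36}{13 - 2} - \frac{5}{3} = - \frac{36}{11} - \frac{5}{3} = - \frac{163}{33}$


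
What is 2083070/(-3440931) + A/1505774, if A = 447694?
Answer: -798074241533/2590632217797 ≈ -0.30806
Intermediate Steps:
2083070/(-3440931) + A/1505774 = 2083070/(-3440931) + 447694/1505774 = 2083070*(-1/3440931) + 447694*(1/1505774) = -2083070/3440931 + 223847/752887 = -798074241533/2590632217797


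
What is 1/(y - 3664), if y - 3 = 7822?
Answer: 1/4161 ≈ 0.00024033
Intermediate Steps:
y = 7825 (y = 3 + 7822 = 7825)
1/(y - 3664) = 1/(7825 - 3664) = 1/4161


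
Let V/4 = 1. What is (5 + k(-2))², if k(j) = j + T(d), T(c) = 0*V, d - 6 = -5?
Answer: 9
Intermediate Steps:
V = 4 (V = 4*1 = 4)
d = 1 (d = 6 - 5 = 1)
T(c) = 0 (T(c) = 0*4 = 0)
k(j) = j (k(j) = j + 0 = j)
(5 + k(-2))² = (5 - 2)² = 3² = 9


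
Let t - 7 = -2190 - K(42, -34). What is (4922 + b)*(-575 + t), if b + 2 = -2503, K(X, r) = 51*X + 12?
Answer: -11872304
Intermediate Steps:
K(X, r) = 12 + 51*X
t = -4337 (t = 7 + (-2190 - (12 + 51*42)) = 7 + (-2190 - (12 + 2142)) = 7 + (-2190 - 1*2154) = 7 + (-2190 - 2154) = 7 - 4344 = -4337)
b = -2505 (b = -2 - 2503 = -2505)
(4922 + b)*(-575 + t) = (4922 - 2505)*(-575 - 4337) = 2417*(-4912) = -11872304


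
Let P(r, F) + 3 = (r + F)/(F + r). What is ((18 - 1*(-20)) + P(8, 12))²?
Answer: 1296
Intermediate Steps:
P(r, F) = -2 (P(r, F) = -3 + (r + F)/(F + r) = -3 + (F + r)/(F + r) = -3 + 1 = -2)
((18 - 1*(-20)) + P(8, 12))² = ((18 - 1*(-20)) - 2)² = ((18 + 20) - 2)² = (38 - 2)² = 36² = 1296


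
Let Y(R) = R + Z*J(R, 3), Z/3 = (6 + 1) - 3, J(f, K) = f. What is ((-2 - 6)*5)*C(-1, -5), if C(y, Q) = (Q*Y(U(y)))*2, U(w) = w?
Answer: -5200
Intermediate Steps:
Z = 12 (Z = 3*((6 + 1) - 3) = 3*(7 - 3) = 3*4 = 12)
Y(R) = 13*R (Y(R) = R + 12*R = 13*R)
C(y, Q) = 26*Q*y (C(y, Q) = (Q*(13*y))*2 = (13*Q*y)*2 = 26*Q*y)
((-2 - 6)*5)*C(-1, -5) = ((-2 - 6)*5)*(26*(-5)*(-1)) = -8*5*130 = -40*130 = -5200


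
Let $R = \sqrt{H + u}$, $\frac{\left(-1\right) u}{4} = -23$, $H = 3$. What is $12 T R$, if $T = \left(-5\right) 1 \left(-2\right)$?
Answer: $120 \sqrt{95} \approx 1169.6$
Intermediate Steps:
$u = 92$ ($u = \left(-4\right) \left(-23\right) = 92$)
$R = \sqrt{95}$ ($R = \sqrt{3 + 92} = \sqrt{95} \approx 9.7468$)
$T = 10$ ($T = \left(-5\right) \left(-2\right) = 10$)
$12 T R = 12 \cdot 10 \sqrt{95} = 120 \sqrt{95}$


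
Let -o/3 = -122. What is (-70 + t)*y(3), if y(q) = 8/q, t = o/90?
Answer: -7912/45 ≈ -175.82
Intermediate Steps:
o = 366 (o = -3*(-122) = 366)
t = 61/15 (t = 366/90 = 366*(1/90) = 61/15 ≈ 4.0667)
(-70 + t)*y(3) = (-70 + 61/15)*(8/3) = -7912/(15*3) = -989/15*8/3 = -7912/45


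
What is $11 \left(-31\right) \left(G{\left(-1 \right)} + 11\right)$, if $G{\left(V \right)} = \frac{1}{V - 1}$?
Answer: $- \frac{7161}{2} \approx -3580.5$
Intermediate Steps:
$G{\left(V \right)} = \frac{1}{-1 + V}$
$11 \left(-31\right) \left(G{\left(-1 \right)} + 11\right) = 11 \left(-31\right) \left(\frac{1}{-1 - 1} + 11\right) = - 341 \left(\frac{1}{-2} + 11\right) = - 341 \left(- \frac{1}{2} + 11\right) = \left(-341\right) \frac{21}{2} = - \frac{7161}{2}$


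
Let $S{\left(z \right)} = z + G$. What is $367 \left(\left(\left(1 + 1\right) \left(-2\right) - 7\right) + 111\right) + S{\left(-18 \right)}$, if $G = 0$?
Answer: $36682$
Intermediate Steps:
$S{\left(z \right)} = z$ ($S{\left(z \right)} = z + 0 = z$)
$367 \left(\left(\left(1 + 1\right) \left(-2\right) - 7\right) + 111\right) + S{\left(-18 \right)} = 367 \left(\left(\left(1 + 1\right) \left(-2\right) - 7\right) + 111\right) - 18 = 367 \left(\left(2 \left(-2\right) - 7\right) + 111\right) - 18 = 367 \left(\left(-4 - 7\right) + 111\right) - 18 = 367 \left(-11 + 111\right) - 18 = 367 \cdot 100 - 18 = 36700 - 18 = 36682$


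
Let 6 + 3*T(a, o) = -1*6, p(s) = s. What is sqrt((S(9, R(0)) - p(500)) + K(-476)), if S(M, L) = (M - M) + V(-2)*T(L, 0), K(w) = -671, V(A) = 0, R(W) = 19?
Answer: I*sqrt(1171) ≈ 34.22*I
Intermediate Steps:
T(a, o) = -4 (T(a, o) = -2 + (-1*6)/3 = -2 + (1/3)*(-6) = -2 - 2 = -4)
S(M, L) = 0 (S(M, L) = (M - M) + 0*(-4) = 0 + 0 = 0)
sqrt((S(9, R(0)) - p(500)) + K(-476)) = sqrt((0 - 1*500) - 671) = sqrt((0 - 500) - 671) = sqrt(-500 - 671) = sqrt(-1171) = I*sqrt(1171)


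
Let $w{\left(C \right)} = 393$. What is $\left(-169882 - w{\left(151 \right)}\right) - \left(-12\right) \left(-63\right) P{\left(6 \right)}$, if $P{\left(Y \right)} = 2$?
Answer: $-171787$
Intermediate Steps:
$\left(-169882 - w{\left(151 \right)}\right) - \left(-12\right) \left(-63\right) P{\left(6 \right)} = \left(-169882 - 393\right) - \left(-12\right) \left(-63\right) 2 = \left(-169882 - 393\right) - 756 \cdot 2 = -170275 - 1512 = -171787$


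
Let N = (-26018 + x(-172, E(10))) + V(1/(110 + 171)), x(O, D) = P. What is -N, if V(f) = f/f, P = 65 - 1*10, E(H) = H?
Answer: 25962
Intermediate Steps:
P = 55 (P = 65 - 10 = 55)
x(O, D) = 55
V(f) = 1
N = -25962 (N = (-26018 + 55) + 1 = -25963 + 1 = -25962)
-N = -1*(-25962) = 25962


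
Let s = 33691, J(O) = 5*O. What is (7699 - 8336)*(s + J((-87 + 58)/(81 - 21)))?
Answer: -257515531/12 ≈ -2.1460e+7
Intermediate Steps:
(7699 - 8336)*(s + J((-87 + 58)/(81 - 21))) = (7699 - 8336)*(33691 + 5*((-87 + 58)/(81 - 21))) = -637*(33691 + 5*(-29/60)) = -637*(33691 - 29/12) = -637*404263/12 = -257515531/12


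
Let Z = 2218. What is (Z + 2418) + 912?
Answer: 5548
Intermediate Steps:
(Z + 2418) + 912 = (2218 + 2418) + 912 = 4636 + 912 = 5548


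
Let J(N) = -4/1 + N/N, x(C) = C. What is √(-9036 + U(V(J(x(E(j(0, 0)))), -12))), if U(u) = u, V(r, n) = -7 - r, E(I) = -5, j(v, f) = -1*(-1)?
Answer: 4*I*√565 ≈ 95.079*I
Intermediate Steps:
j(v, f) = 1
J(N) = -3 (J(N) = -4*1 + 1 = -4 + 1 = -3)
√(-9036 + U(V(J(x(E(j(0, 0)))), -12))) = √(-9036 + (-7 - 1*(-3))) = √(-9036 + (-7 + 3)) = √(-9036 - 4) = √(-9040) = 4*I*√565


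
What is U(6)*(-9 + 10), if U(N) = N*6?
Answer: 36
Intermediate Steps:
U(N) = 6*N
U(6)*(-9 + 10) = (6*6)*(-9 + 10) = 36*1 = 36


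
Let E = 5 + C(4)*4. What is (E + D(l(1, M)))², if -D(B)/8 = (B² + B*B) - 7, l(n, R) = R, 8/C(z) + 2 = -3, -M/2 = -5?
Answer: 59706529/25 ≈ 2.3883e+6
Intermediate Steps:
M = 10 (M = -2*(-5) = 10)
C(z) = -8/5 (C(z) = 8/(-2 - 3) = 8/(-5) = 8*(-⅕) = -8/5)
E = -7/5 (E = 5 - 8/5*4 = 5 - 32/5 = -7/5 ≈ -1.4000)
D(B) = 56 - 16*B² (D(B) = -8*((B² + B*B) - 7) = -8*((B² + B²) - 7) = -8*(2*B² - 7) = -8*(-7 + 2*B²) = 56 - 16*B²)
(E + D(l(1, M)))² = (-7/5 + (56 - 16*10²))² = (-7/5 + (56 - 16*100))² = (-7/5 + (56 - 1600))² = (-7/5 - 1544)² = (-7727/5)² = 59706529/25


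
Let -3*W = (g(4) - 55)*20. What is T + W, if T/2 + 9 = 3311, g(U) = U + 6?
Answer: 6904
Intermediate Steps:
g(U) = 6 + U
W = 300 (W = -((6 + 4) - 55)*20/3 = -(10 - 55)*20/3 = -(-15)*20 = -1/3*(-900) = 300)
T = 6604 (T = -18 + 2*3311 = -18 + 6622 = 6604)
T + W = 6604 + 300 = 6904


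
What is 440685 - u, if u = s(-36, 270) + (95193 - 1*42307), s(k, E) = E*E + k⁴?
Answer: -1364717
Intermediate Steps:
s(k, E) = E² + k⁴
u = 1805402 (u = (270² + (-36)⁴) + (95193 - 1*42307) = (72900 + 1679616) + (95193 - 42307) = 1752516 + 52886 = 1805402)
440685 - u = 440685 - 1*1805402 = 440685 - 1805402 = -1364717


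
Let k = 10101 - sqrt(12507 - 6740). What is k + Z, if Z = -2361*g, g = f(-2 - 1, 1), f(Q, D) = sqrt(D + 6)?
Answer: 10101 - sqrt(5767) - 2361*sqrt(7) ≈ 3778.4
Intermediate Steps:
f(Q, D) = sqrt(6 + D)
g = sqrt(7) (g = sqrt(6 + 1) = sqrt(7) ≈ 2.6458)
Z = -2361*sqrt(7) ≈ -6246.6
k = 10101 - sqrt(5767) ≈ 10025.
k + Z = (10101 - sqrt(5767)) - 2361*sqrt(7) = 10101 - sqrt(5767) - 2361*sqrt(7)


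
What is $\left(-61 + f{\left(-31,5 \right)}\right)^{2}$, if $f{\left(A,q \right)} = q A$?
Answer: $46656$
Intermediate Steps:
$f{\left(A,q \right)} = A q$
$\left(-61 + f{\left(-31,5 \right)}\right)^{2} = \left(-61 - 155\right)^{2} = \left(-216\right)^{2} = 46656$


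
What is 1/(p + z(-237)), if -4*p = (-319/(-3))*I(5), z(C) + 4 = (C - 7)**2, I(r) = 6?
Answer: 2/118745 ≈ 1.6843e-5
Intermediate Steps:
z(C) = -4 + (-7 + C)**2 (z(C) = -4 + (C - 7)**2 = -4 + (-7 + C)**2)
p = -319/2 (p = -(-319/(-3))*6/4 = -(-319*(-1)/3)*6/4 = -(-29*(-11/3))*6/4 = -319*6/12 = -1/4*638 = -319/2 ≈ -159.50)
1/(p + z(-237)) = 1/(-319/2 + (-4 + (-7 - 237)**2)) = 1/(-319/2 + (-4 + (-244)**2)) = 1/(-319/2 + (-4 + 59536)) = 1/(-319/2 + 59532) = 1/(118745/2) = 2/118745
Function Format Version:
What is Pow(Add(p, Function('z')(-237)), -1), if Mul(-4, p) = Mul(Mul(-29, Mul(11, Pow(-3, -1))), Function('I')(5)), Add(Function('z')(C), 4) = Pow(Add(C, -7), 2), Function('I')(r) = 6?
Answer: Rational(2, 118745) ≈ 1.6843e-5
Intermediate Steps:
Function('z')(C) = Add(-4, Pow(Add(-7, C), 2)) (Function('z')(C) = Add(-4, Pow(Add(C, -7), 2)) = Add(-4, Pow(Add(-7, C), 2)))
p = Rational(-319, 2) (p = Mul(Rational(-1, 4), Mul(Mul(-29, Mul(11, Pow(-3, -1))), 6)) = Mul(Rational(-1, 4), Mul(Mul(-29, Mul(11, Rational(-1, 3))), 6)) = Mul(Rational(-1, 4), Mul(Mul(-29, Rational(-11, 3)), 6)) = Mul(Rational(-1, 4), Mul(Rational(319, 3), 6)) = Mul(Rational(-1, 4), 638) = Rational(-319, 2) ≈ -159.50)
Pow(Add(p, Function('z')(-237)), -1) = Pow(Add(Rational(-319, 2), Add(-4, Pow(Add(-7, -237), 2))), -1) = Pow(Add(Rational(-319, 2), Add(-4, Pow(-244, 2))), -1) = Pow(Add(Rational(-319, 2), Add(-4, 59536)), -1) = Pow(Add(Rational(-319, 2), 59532), -1) = Pow(Rational(118745, 2), -1) = Rational(2, 118745)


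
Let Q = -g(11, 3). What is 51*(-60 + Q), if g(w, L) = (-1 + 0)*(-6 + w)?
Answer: -2805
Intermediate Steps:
g(w, L) = 6 - w (g(w, L) = -(-6 + w) = 6 - w)
Q = 5 (Q = -(6 - 1*11) = -(6 - 11) = -1*(-5) = 5)
51*(-60 + Q) = 51*(-60 + 5) = 51*(-55) = -2805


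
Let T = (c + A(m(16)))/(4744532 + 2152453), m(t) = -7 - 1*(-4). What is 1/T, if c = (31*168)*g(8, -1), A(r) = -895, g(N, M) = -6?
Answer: -6896985/32143 ≈ -214.57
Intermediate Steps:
m(t) = -3 (m(t) = -7 + 4 = -3)
c = -31248 (c = (31*168)*(-6) = 5208*(-6) = -31248)
T = -32143/6896985 (T = (-31248 - 895)/(4744532 + 2152453) = -32143/6896985 ≈ -0.0046604)
1/T = 1/(-32143/6896985) = -6896985/32143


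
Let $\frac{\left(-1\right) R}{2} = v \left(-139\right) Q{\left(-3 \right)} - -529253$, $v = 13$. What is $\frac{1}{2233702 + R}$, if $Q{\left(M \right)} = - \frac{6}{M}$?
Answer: $\frac{1}{1182424} \approx 8.4572 \cdot 10^{-7}$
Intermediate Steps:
$R = -1051278$ ($R = - 2 \left(13 \left(-139\right) \left(- \frac{6}{-3}\right) - -529253\right) = - 2 \left(- 1807 \left(\left(-6\right) \left(- \frac{1}{3}\right)\right) + 529253\right) = - 2 \left(\left(-1807\right) 2 + 529253\right) = - 2 \left(-3614 + 529253\right) = \left(-2\right) 525639 = -1051278$)
$\frac{1}{2233702 + R} = \frac{1}{2233702 - 1051278} = \frac{1}{1182424}$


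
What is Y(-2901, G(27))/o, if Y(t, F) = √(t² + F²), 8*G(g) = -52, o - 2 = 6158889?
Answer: √33663373/12317782 ≈ 0.00047103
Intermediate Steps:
o = 6158891 (o = 2 + 6158889 = 6158891)
G(g) = -13/2 (G(g) = (⅛)*(-52) = -13/2)
Y(t, F) = √(F² + t²)
Y(-2901, G(27))/o = √((-13/2)² + (-2901)²)/6158891 = √(169/4 + 8415801)*(1/6158891) = √(33663373/4)*(1/6158891) = (√33663373/2)*(1/6158891) = √33663373/12317782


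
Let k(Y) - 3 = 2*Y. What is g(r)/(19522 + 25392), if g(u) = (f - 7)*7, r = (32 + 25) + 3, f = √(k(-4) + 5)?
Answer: -49/44914 ≈ -0.0010910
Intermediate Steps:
k(Y) = 3 + 2*Y
f = 0 (f = √((3 + 2*(-4)) + 5) = √((3 - 8) + 5) = √(-5 + 5) = √0 = 0)
r = 60 (r = 57 + 3 = 60)
g(u) = -49 (g(u) = (0 - 7)*7 = -7*7 = -49)
g(r)/(19522 + 25392) = -49/(19522 + 25392) = -49/44914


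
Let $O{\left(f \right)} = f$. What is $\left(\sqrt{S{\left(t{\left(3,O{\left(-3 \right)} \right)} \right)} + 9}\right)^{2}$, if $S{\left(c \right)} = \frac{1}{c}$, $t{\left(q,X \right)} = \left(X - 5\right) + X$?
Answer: $\frac{98}{11} \approx 8.9091$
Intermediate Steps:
$t{\left(q,X \right)} = -5 + 2 X$ ($t{\left(q,X \right)} = \left(-5 + X\right) + X = -5 + 2 X$)
$\left(\sqrt{S{\left(t{\left(3,O{\left(-3 \right)} \right)} \right)} + 9}\right)^{2} = \left(\sqrt{\frac{1}{-5 + 2 \left(-3\right)} + 9}\right)^{2} = \left(\sqrt{\frac{1}{-5 - 6} + 9}\right)^{2} = \left(\sqrt{\frac{1}{-11} + 9}\right)^{2} = \left(\sqrt{- \frac{1}{11} + 9}\right)^{2} = \left(\sqrt{\frac{98}{11}}\right)^{2} = \left(\frac{7 \sqrt{22}}{11}\right)^{2} = \frac{98}{11}$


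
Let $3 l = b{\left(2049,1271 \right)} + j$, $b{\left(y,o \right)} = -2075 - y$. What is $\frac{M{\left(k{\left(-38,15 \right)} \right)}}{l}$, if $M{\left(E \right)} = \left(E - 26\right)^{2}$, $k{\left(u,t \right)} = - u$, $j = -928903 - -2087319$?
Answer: $\frac{36}{96191} \approx 0.00037426$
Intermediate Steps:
$j = 1158416$ ($j = -928903 + 2087319 = 1158416$)
$M{\left(E \right)} = \left(-26 + E\right)^{2}$
$l = 384764$ ($l = \frac{\left(-2075 - 2049\right) + 1158416}{3} = \frac{-4124 + 1158416}{3} = \frac{1}{3} \cdot 1154292 = 384764$)
$\frac{M{\left(k{\left(-38,15 \right)} \right)}}{l} = \frac{\left(-26 - -38\right)^{2}}{384764} = \left(-26 + 38\right)^{2} \cdot \frac{1}{384764} = 12^{2} \cdot \frac{1}{384764} = 144 \cdot \frac{1}{384764} = \frac{36}{96191}$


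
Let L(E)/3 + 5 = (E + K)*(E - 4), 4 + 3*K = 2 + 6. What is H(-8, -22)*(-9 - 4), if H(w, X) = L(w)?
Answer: -2925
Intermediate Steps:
K = 4/3 (K = -4/3 + (2 + 6)/3 = -4/3 + (⅓)*8 = -4/3 + 8/3 = 4/3 ≈ 1.3333)
L(E) = -15 + 3*(-4 + E)*(4/3 + E) (L(E) = -15 + 3*((E + 4/3)*(E - 4)) = -15 + 3*((4/3 + E)*(-4 + E)) = -15 + 3*((-4 + E)*(4/3 + E)) = -15 + 3*(-4 + E)*(4/3 + E))
H(w, X) = -31 - 8*w + 3*w²
H(-8, -22)*(-9 - 4) = (-31 - 8*(-8) + 3*(-8)²)*(-9 - 4) = (-31 + 64 + 3*64)*(-13) = (-31 + 64 + 192)*(-13) = 225*(-13) = -2925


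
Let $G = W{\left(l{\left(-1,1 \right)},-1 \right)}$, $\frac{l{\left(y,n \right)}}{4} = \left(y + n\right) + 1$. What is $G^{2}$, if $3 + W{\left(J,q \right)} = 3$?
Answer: $0$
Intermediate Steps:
$l{\left(y,n \right)} = 4 + 4 n + 4 y$ ($l{\left(y,n \right)} = 4 \left(\left(y + n\right) + 1\right) = 4 \left(\left(n + y\right) + 1\right) = 4 \left(1 + n + y\right) = 4 + 4 n + 4 y$)
$W{\left(J,q \right)} = 0$ ($W{\left(J,q \right)} = -3 + 3 = 0$)
$G = 0$
$G^{2} = 0^{2} = 0$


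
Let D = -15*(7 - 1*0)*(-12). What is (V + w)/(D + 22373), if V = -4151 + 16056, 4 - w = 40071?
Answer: -28162/23633 ≈ -1.1916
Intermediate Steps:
w = -40067 (w = 4 - 1*40071 = 4 - 40071 = -40067)
V = 11905
D = 1260 (D = -15*(7 + 0)*(-12) = -15*7*(-12) = -105*(-12) = 1260)
(V + w)/(D + 22373) = (11905 - 40067)/(1260 + 22373) = -28162/23633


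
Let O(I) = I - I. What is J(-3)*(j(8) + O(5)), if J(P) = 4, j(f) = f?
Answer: 32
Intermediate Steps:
O(I) = 0
J(-3)*(j(8) + O(5)) = 4*(8 + 0) = 4*8 = 32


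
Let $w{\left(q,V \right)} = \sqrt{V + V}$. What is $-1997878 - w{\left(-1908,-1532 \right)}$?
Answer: $-1997878 - 2 i \sqrt{766} \approx -1.9979 \cdot 10^{6} - 55.353 i$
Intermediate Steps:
$w{\left(q,V \right)} = \sqrt{2} \sqrt{V}$ ($w{\left(q,V \right)} = \sqrt{2 V} = \sqrt{2} \sqrt{V}$)
$-1997878 - w{\left(-1908,-1532 \right)} = -1997878 - \sqrt{2} \sqrt{-1532} = -1997878 - \sqrt{2} \cdot 2 i \sqrt{383} = -1997878 - 2 i \sqrt{766}$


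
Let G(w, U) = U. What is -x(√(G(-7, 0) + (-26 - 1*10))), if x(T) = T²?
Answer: 36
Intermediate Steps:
-x(√(G(-7, 0) + (-26 - 1*10))) = -(√(0 + (-26 - 1*10)))² = -(√(0 + (-26 - 10)))² = -(√(0 - 36))² = -(√(-36))² = -(6*I)² = -1*(-36) = 36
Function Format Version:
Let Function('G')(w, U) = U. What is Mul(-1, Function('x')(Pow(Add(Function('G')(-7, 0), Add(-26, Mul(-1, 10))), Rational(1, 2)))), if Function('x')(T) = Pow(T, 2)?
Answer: 36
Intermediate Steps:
Mul(-1, Function('x')(Pow(Add(Function('G')(-7, 0), Add(-26, Mul(-1, 10))), Rational(1, 2)))) = Mul(-1, Pow(Pow(Add(0, Add(-26, Mul(-1, 10))), Rational(1, 2)), 2)) = Mul(-1, Pow(Pow(Add(0, Add(-26, -10)), Rational(1, 2)), 2)) = Mul(-1, Pow(Pow(Add(0, -36), Rational(1, 2)), 2)) = Mul(-1, Pow(Pow(-36, Rational(1, 2)), 2)) = Mul(-1, Pow(Mul(6, I), 2)) = Mul(-1, -36) = 36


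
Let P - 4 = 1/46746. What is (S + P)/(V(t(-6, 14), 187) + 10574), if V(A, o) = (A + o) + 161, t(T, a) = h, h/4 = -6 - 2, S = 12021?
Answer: 562120651/509063940 ≈ 1.1042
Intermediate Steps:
h = -32 (h = 4*(-6 - 2) = 4*(-8) = -32)
t(T, a) = -32
V(A, o) = 161 + A + o
P = 186985/46746 (P = 4 + 1/46746 = 186985/46746 ≈ 4.0000)
(S + P)/(V(t(-6, 14), 187) + 10574) = (12021 + 186985/46746)/((161 - 32 + 187) + 10574) = 562120651/(46746*(316 + 10574)) = (562120651/46746)/10890 = (562120651/46746)*(1/10890) = 562120651/509063940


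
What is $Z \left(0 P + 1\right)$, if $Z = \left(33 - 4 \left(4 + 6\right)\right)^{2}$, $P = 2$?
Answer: $49$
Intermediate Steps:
$Z = 49$ ($Z = \left(33 - 40\right)^{2} = \left(-7\right)^{2} = 49$)
$Z \left(0 P + 1\right) = 49 \left(0 \cdot 2 + 1\right) = 49 \left(0 + 1\right) = 49 \cdot 1 = 49$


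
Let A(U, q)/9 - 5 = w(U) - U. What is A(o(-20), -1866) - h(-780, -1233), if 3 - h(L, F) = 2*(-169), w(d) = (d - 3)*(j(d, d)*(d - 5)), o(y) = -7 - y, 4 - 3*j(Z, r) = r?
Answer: -2573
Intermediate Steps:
j(Z, r) = 4/3 - r/3
w(d) = (-5 + d)*(-3 + d)*(4/3 - d/3) (w(d) = (d - 3)*((4/3 - d/3)*(d - 5)) = (-3 + d)*((4/3 - d/3)*(-5 + d)) = (-3 + d)*((-5 + d)*(4/3 - d/3)) = (-5 + d)*(-3 + d)*(4/3 - d/3))
A(U, q) = 45 - 9*U - 3*(-4 + U)*(15 + U² - 8*U) (A(U, q) = 45 + 9*(-(-4 + U)*(15 + U² - 8*U)/3 - U) = 45 + 9*(-U - (-4 + U)*(15 + U² - 8*U)/3) = 45 + (-9*U - 3*(-4 + U)*(15 + U² - 8*U)) = 45 - 9*U - 3*(-4 + U)*(15 + U² - 8*U))
h(L, F) = 341 (h(L, F) = 3 - 2*(-169) = 3 - 1*(-338) = 3 + 338 = 341)
A(o(-20), -1866) - h(-780, -1233) = (225 - 150*(-7 - 1*(-20)) - 3*(-7 - 1*(-20))³ + 36*(-7 - 1*(-20))²) - 1*341 = (225 - 150*(-7 + 20) - 3*(-7 + 20)³ + 36*(-7 + 20)²) - 341 = (225 - 150*13 - 3*13³ + 36*13²) - 341 = (225 - 1950 - 3*2197 + 36*169) - 341 = (225 - 1950 - 6591 + 6084) - 341 = -2232 - 341 = -2573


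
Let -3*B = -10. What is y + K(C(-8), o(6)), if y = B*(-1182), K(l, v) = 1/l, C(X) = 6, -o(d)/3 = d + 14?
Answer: -23639/6 ≈ -3939.8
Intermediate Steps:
o(d) = -42 - 3*d (o(d) = -3*(d + 14) = -3*(14 + d) = -42 - 3*d)
B = 10/3 (B = -1/3*(-10) = 10/3 ≈ 3.3333)
y = -3940 (y = (10/3)*(-1182) = -3940)
y + K(C(-8), o(6)) = -3940 + 1/6 = -23639/6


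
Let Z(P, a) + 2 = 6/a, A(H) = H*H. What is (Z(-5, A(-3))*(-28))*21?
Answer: 784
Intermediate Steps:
A(H) = H²
Z(P, a) = -2 + 6/a
(Z(-5, A(-3))*(-28))*21 = ((-2 + 6/((-3)²))*(-28))*21 = ((-2 + 6/9)*(-28))*21 = ((-2 + 6*(⅑))*(-28))*21 = ((-2 + ⅔)*(-28))*21 = -4/3*(-28)*21 = (112/3)*21 = 784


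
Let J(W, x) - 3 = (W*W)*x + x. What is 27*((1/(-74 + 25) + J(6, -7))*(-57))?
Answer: 19306755/49 ≈ 3.9402e+5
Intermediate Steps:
J(W, x) = 3 + x + x*W² (J(W, x) = 3 + ((W*W)*x + x) = 3 + (W²*x + x) = 3 + (x*W² + x) = 3 + (x + x*W²) = 3 + x + x*W²)
27*((1/(-74 + 25) + J(6, -7))*(-57)) = 27*((1/(-74 + 25) + (3 - 7 - 7*6²))*(-57)) = 27*((1/(-49) + (3 - 7 - 7*36))*(-57)) = 27*((-1/49 + (3 - 7 - 252))*(-57)) = 27*((-1/49 - 256)*(-57)) = 27*(-12545/49*(-57)) = 27*(715065/49) = 19306755/49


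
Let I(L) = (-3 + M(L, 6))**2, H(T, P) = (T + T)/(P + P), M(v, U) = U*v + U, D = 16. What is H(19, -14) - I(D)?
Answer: -137233/14 ≈ -9802.4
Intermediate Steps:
M(v, U) = U + U*v
H(T, P) = T/P (H(T, P) = (2*T)/((2*P)) = (2*T)*(1/(2*P)) = T/P)
I(L) = (3 + 6*L)**2 (I(L) = (-3 + 6*(1 + L))**2 = (-3 + (6 + 6*L))**2 = (3 + 6*L)**2)
H(19, -14) - I(D) = 19/(-14) - 9*(1 + 2*16)**2 = 19*(-1/14) - 9*(1 + 32)**2 = -19/14 - 9*33**2 = -19/14 - 9*1089 = -19/14 - 1*9801 = -19/14 - 9801 = -137233/14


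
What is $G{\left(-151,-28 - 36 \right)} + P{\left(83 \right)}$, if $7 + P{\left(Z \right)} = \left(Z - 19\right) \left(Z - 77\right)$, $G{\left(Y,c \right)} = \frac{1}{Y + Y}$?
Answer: $\frac{113853}{302} \approx 377.0$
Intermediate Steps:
$G{\left(Y,c \right)} = \frac{1}{2 Y}$
$P{\left(Z \right)} = -7 + \left(-77 + Z\right) \left(-19 + Z\right)$ ($P{\left(Z \right)} = -7 + \left(Z - 19\right) \left(Z - 77\right) = -7 + \left(-19 + Z\right) \left(-77 + Z\right) = -7 + \left(-77 + Z\right) \left(-19 + Z\right)$)
$G{\left(-151,-28 - 36 \right)} + P{\left(83 \right)} = \frac{1}{2 \left(-151\right)} + \left(1456 + 83^{2} - 7968\right) = \frac{1}{2} \left(- \frac{1}{151}\right) + \left(1456 + 6889 - 7968\right) = - \frac{1}{302} + 377 = \frac{113853}{302}$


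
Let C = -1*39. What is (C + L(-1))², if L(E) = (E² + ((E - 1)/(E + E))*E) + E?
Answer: 1600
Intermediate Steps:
L(E) = -½ + E² + 3*E/2 (L(E) = (E² + ((-1 + E)/((2*E)))*E) + E = (E² + ((-1 + E)*(1/(2*E)))*E) + E = (E² + ((-1 + E)/(2*E))*E) + E = (E² + (-½ + E/2)) + E = (-½ + E² + E/2) + E = -½ + E² + 3*E/2)
C = -39
(C + L(-1))² = (-39 + (-½ + (-1)² + (3/2)*(-1)))² = (-39 + (-½ + 1 - 3/2))² = (-39 - 1)² = (-40)² = 1600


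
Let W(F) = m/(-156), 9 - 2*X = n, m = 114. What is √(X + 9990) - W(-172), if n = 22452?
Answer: 19/26 + I*√4926/2 ≈ 0.73077 + 35.093*I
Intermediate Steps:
X = -22443/2 (X = 9/2 - ½*22452 = 9/2 - 11226 = -22443/2 ≈ -11222.)
W(F) = -19/26 (W(F) = 114/(-156) = 114*(-1/156) = -19/26)
√(X + 9990) - W(-172) = √(-22443/2 + 9990) - 1*(-19/26) = √(-2463/2) + 19/26 = I*√4926/2 + 19/26 = 19/26 + I*√4926/2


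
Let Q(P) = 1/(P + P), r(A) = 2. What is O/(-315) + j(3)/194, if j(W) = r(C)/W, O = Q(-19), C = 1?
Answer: 4087/1161090 ≈ 0.0035200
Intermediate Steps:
Q(P) = 1/(2*P)
O = -1/38 (O = (½)/(-19) = (½)*(-1/19) = -1/38 ≈ -0.026316)
j(W) = 2/W
O/(-315) + j(3)/194 = -1/38/(-315) + (2/3)/194 = -1/38*(-1/315) + (2*(⅓))*(1/194) = 1/11970 + (⅔)*(1/194) = 1/11970 + 1/291 = 4087/1161090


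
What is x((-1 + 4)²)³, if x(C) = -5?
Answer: -125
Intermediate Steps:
x((-1 + 4)²)³ = (-5)³ = -125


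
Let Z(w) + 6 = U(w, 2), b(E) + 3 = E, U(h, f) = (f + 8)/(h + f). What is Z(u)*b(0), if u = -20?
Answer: 59/3 ≈ 19.667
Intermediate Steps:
U(h, f) = (8 + f)/(f + h)
b(E) = -3 + E
Z(w) = -6 + 10/(2 + w) (Z(w) = -6 + (8 + 2)/(2 + w) = -6 + 10/(2 + w))
Z(u)*b(0) = (2*(-1 - 3*(-20))/(2 - 20))*(-3 + 0) = (2*(-1 + 60)/(-18))*(-3) = (2*(-1/18)*59)*(-3) = -59/9*(-3) = 59/3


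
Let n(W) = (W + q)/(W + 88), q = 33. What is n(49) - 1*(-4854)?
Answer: 665080/137 ≈ 4854.6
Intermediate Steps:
n(W) = (33 + W)/(88 + W) (n(W) = (W + 33)/(W + 88) = (33 + W)/(88 + W))
n(49) - 1*(-4854) = (33 + 49)/(88 + 49) - 1*(-4854) = 82/137 + 4854 = 665080/137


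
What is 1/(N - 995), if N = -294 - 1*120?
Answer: -1/1409 ≈ -0.00070972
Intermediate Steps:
N = -414 (N = -294 - 120 = -414)
1/(N - 995) = 1/(-414 - 995) = 1/(-1409) = -1/1409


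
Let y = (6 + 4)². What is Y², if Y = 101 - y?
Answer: 1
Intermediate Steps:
y = 100 (y = 10² = 100)
Y = 1 (Y = 101 - 1*100 = 101 - 100 = 1)
Y² = 1² = 1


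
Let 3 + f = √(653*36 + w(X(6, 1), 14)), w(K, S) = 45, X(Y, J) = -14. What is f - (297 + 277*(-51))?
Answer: 13827 + 3*√2617 ≈ 13980.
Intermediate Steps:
f = -3 + 3*√2617 (f = -3 + √(653*36 + 45) = -3 + √(23508 + 45) = -3 + √23553 = -3 + 3*√2617 ≈ 150.47)
f - (297 + 277*(-51)) = (-3 + 3*√2617) - (297 + 277*(-51)) = (-3 + 3*√2617) - (297 - 14127) = (-3 + 3*√2617) - 1*(-13830) = (-3 + 3*√2617) + 13830 = 13827 + 3*√2617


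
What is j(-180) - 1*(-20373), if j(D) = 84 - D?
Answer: 20637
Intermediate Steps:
j(-180) - 1*(-20373) = (84 - 1*(-180)) - 1*(-20373) = (84 + 180) + 20373 = 264 + 20373 = 20637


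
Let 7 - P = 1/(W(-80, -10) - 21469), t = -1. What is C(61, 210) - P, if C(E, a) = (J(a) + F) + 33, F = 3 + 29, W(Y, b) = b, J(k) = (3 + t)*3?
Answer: 1374655/21479 ≈ 64.000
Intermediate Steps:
J(k) = 6 (J(k) = (3 - 1)*3 = 2*3 = 6)
F = 32
P = 150354/21479 (P = 7 - 1/(-10 - 21469) = 7 - 1/(-21479) = 7 - 1*(-1/21479) = 7 + 1/21479 = 150354/21479 ≈ 7.0000)
C(E, a) = 71 (C(E, a) = (6 + 32) + 33 = 38 + 33 = 71)
C(61, 210) - P = 71 - 1*150354/21479 = 71 - 150354/21479 = 1374655/21479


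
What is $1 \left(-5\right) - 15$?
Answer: $-20$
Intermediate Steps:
$1 \left(-5\right) - 15 = -5 - 15 = -20$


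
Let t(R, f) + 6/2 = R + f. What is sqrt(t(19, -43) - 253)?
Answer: 2*I*sqrt(70) ≈ 16.733*I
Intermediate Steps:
t(R, f) = -3 + R + f (t(R, f) = -3 + (R + f) = -3 + R + f)
sqrt(t(19, -43) - 253) = sqrt((-3 + 19 - 43) - 253) = sqrt(-27 - 253) = sqrt(-280) = 2*I*sqrt(70)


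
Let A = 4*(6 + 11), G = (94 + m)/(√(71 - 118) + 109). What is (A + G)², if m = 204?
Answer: 88954145701/17784648 - 62847157*I*√47/17784648 ≈ 5001.7 - 24.226*I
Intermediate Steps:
G = 298/(109 + I*√47) (G = (94 + 204)/(√(71 - 118) + 109) = 298/(√(-47) + 109) = 298/(I*√47 + 109) = 298/(109 + I*√47) ≈ 2.7232 - 0.17128*I)
A = 68 (A = 4*17 = 68)
(A + G)² = (68 + (16241/5964 - 149*I*√47/5964))² = (421793/5964 - 149*I*√47/5964)²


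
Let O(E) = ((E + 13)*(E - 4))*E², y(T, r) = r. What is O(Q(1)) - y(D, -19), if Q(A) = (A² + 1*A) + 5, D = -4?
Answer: 2959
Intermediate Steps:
Q(A) = 5 + A + A² (Q(A) = (A² + A) + 5 = (A + A²) + 5 = 5 + A + A²)
O(E) = E²*(-4 + E)*(13 + E) (O(E) = ((13 + E)*(-4 + E))*E² = ((-4 + E)*(13 + E))*E² = E²*(-4 + E)*(13 + E))
O(Q(1)) - y(D, -19) = (5 + 1 + 1²)²*(-52 + (5 + 1 + 1²)² + 9*(5 + 1 + 1²)) - 1*(-19) = (5 + 1 + 1)²*(-52 + (5 + 1 + 1)² + 9*(5 + 1 + 1)) + 19 = 7²*(-52 + 7² + 9*7) + 19 = 49*(-52 + 49 + 63) + 19 = 49*60 + 19 = 2940 + 19 = 2959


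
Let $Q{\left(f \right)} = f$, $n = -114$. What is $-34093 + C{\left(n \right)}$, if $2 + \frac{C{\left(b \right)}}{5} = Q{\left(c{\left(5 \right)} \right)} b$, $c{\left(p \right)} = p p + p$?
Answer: $-51203$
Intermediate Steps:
$c{\left(p \right)} = p + p^{2}$ ($c{\left(p \right)} = p^{2} + p = p + p^{2}$)
$C{\left(b \right)} = -10 + 150 b$ ($C{\left(b \right)} = -10 + 5 \cdot 5 \left(1 + 5\right) b = -10 + 5 \cdot 5 \cdot 6 b = -10 + 5 \cdot 30 b = -10 + 150 b$)
$-34093 + C{\left(n \right)} = -34093 + \left(-10 + 150 \left(-114\right)\right) = -34093 - 17110 = -51203$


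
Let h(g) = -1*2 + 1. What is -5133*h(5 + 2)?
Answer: 5133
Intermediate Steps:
h(g) = -1 (h(g) = -2 + 1 = -1)
-5133*h(5 + 2) = -5133*(-1) = 5133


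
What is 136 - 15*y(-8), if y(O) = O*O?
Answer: -824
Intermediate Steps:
y(O) = O²
136 - 15*y(-8) = 136 - 15*(-8)² = 136 - 15*64 = 136 - 960 = -824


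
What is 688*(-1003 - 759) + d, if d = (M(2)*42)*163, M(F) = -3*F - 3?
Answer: -1273870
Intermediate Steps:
M(F) = -3 - 3*F
d = -61614 (d = ((-3 - 3*2)*42)*163 = ((-3 - 6)*42)*163 = -9*42*163 = -378*163 = -61614)
688*(-1003 - 759) + d = 688*(-1003 - 759) - 61614 = 688*(-1762) - 61614 = -1212256 - 61614 = -1273870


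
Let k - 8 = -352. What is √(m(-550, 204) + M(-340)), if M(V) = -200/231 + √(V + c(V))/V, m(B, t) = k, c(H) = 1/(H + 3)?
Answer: √(-60399276071534400 - 1528525845*I*√38613797)/13233990 ≈ 0.0014602 - 18.571*I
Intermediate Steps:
k = -344 (k = 8 - 352 = -344)
c(H) = 1/(3 + H)
m(B, t) = -344
M(V) = -200/231 + √(V + 1/(3 + V))/V
√(m(-550, 204) + M(-340)) = √(-344 + (√((1 - 340*(3 - 340))/(3 - 340)) - 200/231*(-340))/(-340)) = √(-344 - (√((1 - 340*(-337))/(-337)) + 68000/231)/340) = √(-344 - (√(-(1 + 114580)/337) + 68000/231)/340) = √(-344 - (√(-1/337*114581) + 68000/231)/340) = √(-344 - (√(-114581/337) + 68000/231)/340) = √(-344 - (I*√38613797/337 + 68000/231)/340) = √(-344 - (68000/231 + I*√38613797/337)/340) = √(-344 + (-200/231 - I*√38613797/114580)) = √(-79664/231 - I*√38613797/114580)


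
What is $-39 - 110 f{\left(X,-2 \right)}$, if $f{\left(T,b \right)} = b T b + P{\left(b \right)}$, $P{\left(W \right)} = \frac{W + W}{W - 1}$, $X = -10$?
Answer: $\frac{12643}{3} \approx 4214.3$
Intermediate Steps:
$P{\left(W \right)} = \frac{2 W}{-1 + W}$
$f{\left(T,b \right)} = T b^{2} + \frac{2 b}{-1 + b}$ ($f{\left(T,b \right)} = b T b + \frac{2 b}{-1 + b} = T b b + \frac{2 b}{-1 + b} = T b^{2} + \frac{2 b}{-1 + b}$)
$-39 - 110 f{\left(X,-2 \right)} = -39 - 110 \left(- \frac{2 \left(2 - - 20 \left(-1 - 2\right)\right)}{-1 - 2}\right) = -39 - 110 \left(- \frac{2 \left(2 - \left(-20\right) \left(-3\right)\right)}{-3}\right) = -39 - 110 \left(\left(-2\right) \left(- \frac{1}{3}\right) \left(2 - 60\right)\right) = -39 - 110 \left(\left(-2\right) \left(- \frac{1}{3}\right) \left(-58\right)\right) = -39 - - \frac{12760}{3} = -39 + \frac{12760}{3} = \frac{12643}{3}$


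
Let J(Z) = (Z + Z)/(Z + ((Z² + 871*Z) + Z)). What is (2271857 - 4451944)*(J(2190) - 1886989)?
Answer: 12600569971615535/3063 ≈ 4.1138e+12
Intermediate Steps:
J(Z) = 2*Z/(Z² + 873*Z) (J(Z) = (2*Z)/(Z + (Z² + 872*Z)) = (2*Z)/(Z² + 873*Z) = 2*Z/(Z² + 873*Z))
(2271857 - 4451944)*(J(2190) - 1886989) = (2271857 - 4451944)*(2/(873 + 2190) - 1886989) = -2180087*(2/3063 - 1886989) = -2180087*(-5779847305/3063) = 12600569971615535/3063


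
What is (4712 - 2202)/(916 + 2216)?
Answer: 1255/1566 ≈ 0.80140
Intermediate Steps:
(4712 - 2202)/(916 + 2216) = 2510/3132 = 2510*(1/3132) = 1255/1566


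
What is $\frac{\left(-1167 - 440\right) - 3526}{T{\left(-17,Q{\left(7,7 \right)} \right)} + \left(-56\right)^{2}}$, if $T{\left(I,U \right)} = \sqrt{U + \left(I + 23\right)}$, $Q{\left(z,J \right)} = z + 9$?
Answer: $- \frac{45472}{27781} + \frac{29 \sqrt{22}}{55562} \approx -1.6344$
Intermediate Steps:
$Q{\left(z,J \right)} = 9 + z$
$T{\left(I,U \right)} = \sqrt{23 + I + U}$ ($T{\left(I,U \right)} = \sqrt{U + \left(23 + I\right)} = \sqrt{23 + I + U}$)
$\frac{\left(-1167 - 440\right) - 3526}{T{\left(-17,Q{\left(7,7 \right)} \right)} + \left(-56\right)^{2}} = \frac{\left(-1167 - 440\right) - 3526}{\sqrt{23 - 17 + \left(9 + 7\right)} + \left(-56\right)^{2}} = \frac{-1607 - 3526}{\sqrt{23 - 17 + 16} + 3136} = - \frac{5133}{\sqrt{22} + 3136} = - \frac{5133}{3136 + \sqrt{22}}$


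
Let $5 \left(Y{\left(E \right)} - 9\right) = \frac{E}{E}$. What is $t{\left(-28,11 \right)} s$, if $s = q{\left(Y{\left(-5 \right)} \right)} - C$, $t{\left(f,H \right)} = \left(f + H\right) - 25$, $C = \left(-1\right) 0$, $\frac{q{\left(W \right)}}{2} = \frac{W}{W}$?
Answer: $-84$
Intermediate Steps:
$Y{\left(E \right)} = \frac{46}{5}$ ($Y{\left(E \right)} = 9 + \frac{E \frac{1}{E}}{5} = 9 + \frac{1}{5} \cdot 1 = 9 + \frac{1}{5} = \frac{46}{5}$)
$q{\left(W \right)} = 2$ ($q{\left(W \right)} = 2 \frac{W}{W} = 2 \cdot 1 = 2$)
$C = 0$
$t{\left(f,H \right)} = -25 + H + f$ ($t{\left(f,H \right)} = \left(H + f\right) - 25 = -25 + H + f$)
$s = 2$ ($s = 2 - 0 = 2 + 0 = 2$)
$t{\left(-28,11 \right)} s = \left(-25 + 11 - 28\right) 2 = \left(-42\right) 2 = -84$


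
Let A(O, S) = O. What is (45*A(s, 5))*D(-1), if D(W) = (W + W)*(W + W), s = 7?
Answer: 1260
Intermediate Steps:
D(W) = 4*W² (D(W) = (2*W)*(2*W) = 4*W²)
(45*A(s, 5))*D(-1) = (45*7)*(4*(-1)²) = 315*(4*1) = 315*4 = 1260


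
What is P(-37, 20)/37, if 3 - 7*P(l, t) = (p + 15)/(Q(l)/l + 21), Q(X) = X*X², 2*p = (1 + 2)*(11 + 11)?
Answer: 2061/180005 ≈ 0.011450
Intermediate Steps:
p = 33 (p = ((1 + 2)*(11 + 11))/2 = (3*22)/2 = (½)*66 = 33)
Q(X) = X³
P(l, t) = 3/7 - 48/(7*(21 + l²)) (P(l, t) = 3/7 - (33 + 15)/(7*(l³/l + 21)) = 3/7 - 48/(7*(l² + 21)) = 3/7 - 48/(7*(21 + l²)))
P(-37, 20)/37 = (3*(5 + (-37)²)/(7*(21 + (-37)²)))/37 = (3*(5 + 1369)/(7*(21 + 1369)))*(1/37) = ((3/7)*1374/1390)*(1/37) = ((3/7)*(1/1390)*1374)*(1/37) = (2061/4865)*(1/37) = 2061/180005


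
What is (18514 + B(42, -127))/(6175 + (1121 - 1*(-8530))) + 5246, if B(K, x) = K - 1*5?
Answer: 83041747/15826 ≈ 5247.2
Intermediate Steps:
B(K, x) = -5 + K (B(K, x) = K - 5 = -5 + K)
(18514 + B(42, -127))/(6175 + (1121 - 1*(-8530))) + 5246 = (18514 + (-5 + 42))/(6175 + (1121 - 1*(-8530))) + 5246 = (18514 + 37)/(6175 + (1121 + 8530)) + 5246 = 18551/(6175 + 9651) + 5246 = 18551/15826 + 5246 = 83041747/15826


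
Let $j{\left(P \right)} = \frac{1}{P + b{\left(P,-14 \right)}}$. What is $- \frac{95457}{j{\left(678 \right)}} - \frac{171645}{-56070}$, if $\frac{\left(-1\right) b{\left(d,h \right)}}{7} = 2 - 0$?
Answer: $- \frac{236927317181}{3738} \approx -6.3383 \cdot 10^{7}$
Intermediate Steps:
$b{\left(d,h \right)} = -14$ ($b{\left(d,h \right)} = - 7 \left(2 - 0\right) = - 7 \left(2 + 0\right) = \left(-7\right) 2 = -14$)
$j{\left(P \right)} = \frac{1}{-14 + P}$ ($j{\left(P \right)} = \frac{1}{P - 14} = \frac{1}{-14 + P}$)
$- \frac{95457}{j{\left(678 \right)}} - \frac{171645}{-56070} = - \frac{95457}{\frac{1}{-14 + 678}} - \frac{171645}{-56070} = - \frac{95457}{\frac{1}{664}} - - \frac{11443}{3738} = - 95457 \frac{1}{\frac{1}{664}} + \frac{11443}{3738} = \left(-95457\right) 664 + \frac{11443}{3738} = -63383448 + \frac{11443}{3738} = - \frac{236927317181}{3738}$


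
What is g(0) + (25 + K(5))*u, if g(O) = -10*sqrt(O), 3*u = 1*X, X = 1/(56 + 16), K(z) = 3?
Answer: 7/54 ≈ 0.12963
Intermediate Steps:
X = 1/72 ≈ 0.013889
u = 1/216 (u = (1*(1/72))/3 = (1/3)*(1/72) = 1/216 ≈ 0.0046296)
g(0) + (25 + K(5))*u = -10*sqrt(0) + (25 + 3)*(1/216) = -10*0 + 28*(1/216) = 0 + 7/54 = 7/54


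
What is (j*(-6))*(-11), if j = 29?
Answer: 1914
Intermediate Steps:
(j*(-6))*(-11) = (29*(-6))*(-11) = -174*(-11) = 1914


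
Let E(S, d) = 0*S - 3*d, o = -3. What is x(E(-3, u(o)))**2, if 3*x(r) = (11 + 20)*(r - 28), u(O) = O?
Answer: 346921/9 ≈ 38547.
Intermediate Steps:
E(S, d) = -3*d (E(S, d) = 0 - 3*d = -3*d)
x(r) = -868/3 + 31*r/3 (x(r) = ((11 + 20)*(r - 28))/3 = (31*(-28 + r))/3 = (-868 + 31*r)/3 = -868/3 + 31*r/3)
x(E(-3, u(o)))**2 = (-868/3 + 31*(-3*(-3))/3)**2 = (-868/3 + (31/3)*9)**2 = (-868/3 + 93)**2 = (-589/3)**2 = 346921/9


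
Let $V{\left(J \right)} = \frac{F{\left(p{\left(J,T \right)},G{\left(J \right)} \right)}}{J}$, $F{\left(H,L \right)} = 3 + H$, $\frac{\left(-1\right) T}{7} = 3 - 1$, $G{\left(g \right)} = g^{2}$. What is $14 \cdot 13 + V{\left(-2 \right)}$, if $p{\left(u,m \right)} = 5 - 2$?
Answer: $179$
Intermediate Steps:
$T = -14$ ($T = - 7 \left(3 - 1\right) = \left(-7\right) 2 = -14$)
$p{\left(u,m \right)} = 3$ ($p{\left(u,m \right)} = 5 - 2 = 3$)
$V{\left(J \right)} = \frac{6}{J}$ ($V{\left(J \right)} = \frac{3 + 3}{J} = \frac{6}{J}$)
$14 \cdot 13 + V{\left(-2 \right)} = 14 \cdot 13 + \frac{6}{-2} = 182 + 6 \left(- \frac{1}{2}\right) = 182 - 3 = 179$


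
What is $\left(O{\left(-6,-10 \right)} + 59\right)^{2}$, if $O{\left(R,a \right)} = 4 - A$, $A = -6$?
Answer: $4761$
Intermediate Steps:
$O{\left(R,a \right)} = 10$ ($O{\left(R,a \right)} = 4 - -6 = 4 + 6 = 10$)
$\left(O{\left(-6,-10 \right)} + 59\right)^{2} = \left(10 + 59\right)^{2} = 69^{2} = 4761$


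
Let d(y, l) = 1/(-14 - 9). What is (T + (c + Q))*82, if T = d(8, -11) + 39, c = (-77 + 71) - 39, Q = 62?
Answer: 105534/23 ≈ 4588.4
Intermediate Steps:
d(y, l) = -1/23 (d(y, l) = 1/(-23) = -1/23)
c = -45 (c = -6 - 39 = -45)
T = 896/23 (T = -1/23 + 39 = 896/23 ≈ 38.957)
(T + (c + Q))*82 = (896/23 + (-45 + 62))*82 = (896/23 + 17)*82 = (1287/23)*82 = 105534/23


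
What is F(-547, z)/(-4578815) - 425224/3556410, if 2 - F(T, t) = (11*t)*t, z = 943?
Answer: 3284084525461/1628414345415 ≈ 2.0167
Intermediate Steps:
F(T, t) = 2 - 11*t² (F(T, t) = 2 - 11*t*t = 2 - 11*t²)
F(-547, z)/(-4578815) - 425224/3556410 = (2 - 11*943²)/(-4578815) - 425224/3556410 = (2 - 11*889249)*(-1/4578815) - 425224*1/3556410 = (2 - 9781739)*(-1/4578815) - 212612/1778205 = -9781737*(-1/4578815) - 212612/1778205 = 9781737/4578815 - 212612/1778205 = 3284084525461/1628414345415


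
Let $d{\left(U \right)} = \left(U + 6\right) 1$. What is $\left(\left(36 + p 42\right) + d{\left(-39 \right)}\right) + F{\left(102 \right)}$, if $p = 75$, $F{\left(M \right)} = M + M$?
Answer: $3357$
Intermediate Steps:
$F{\left(M \right)} = 2 M$
$d{\left(U \right)} = 6 + U$ ($d{\left(U \right)} = \left(6 + U\right) 1 = 6 + U$)
$\left(\left(36 + p 42\right) + d{\left(-39 \right)}\right) + F{\left(102 \right)} = \left(\left(36 + 75 \cdot 42\right) + \left(6 - 39\right)\right) + 2 \cdot 102 = \left(\left(36 + 3150\right) - 33\right) + 204 = \left(3186 - 33\right) + 204 = 3153 + 204 = 3357$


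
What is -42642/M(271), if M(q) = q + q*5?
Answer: -7107/271 ≈ -26.225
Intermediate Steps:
M(q) = 6*q (M(q) = q + 5*q = 6*q)
-42642/M(271) = -42642/(6*271) = -42642/1626 = -42642*1/1626 = -7107/271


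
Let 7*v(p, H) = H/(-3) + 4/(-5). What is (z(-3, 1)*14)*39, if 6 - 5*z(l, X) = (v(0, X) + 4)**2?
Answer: -2502734/2625 ≈ -953.42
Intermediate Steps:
v(p, H) = -4/35 - H/21 (v(p, H) = (H/(-3) + 4/(-5))/7 = (H*(-1/3) + 4*(-1/5))/7 = (-H/3 - 4/5)/7 = (-4/5 - H/3)/7 = -4/35 - H/21)
z(l, X) = 6/5 - (136/35 - X/21)**2/5 (z(l, X) = 6/5 - ((-4/35 - X/21) + 4)**2/5 = 6/5 - (136/35 - X/21)**2/5)
(z(-3, 1)*14)*39 = ((6/5 - (-408 + 5*1)**2/55125)*14)*39 = ((6/5 - (-408 + 5)**2/55125)*14)*39 = ((6/5 - 1/55125*(-403)**2)*14)*39 = ((6/5 - 1/55125*162409)*14)*39 = ((6/5 - 162409/55125)*14)*39 = -96259/55125*14*39 = -192518/7875*39 = -2502734/2625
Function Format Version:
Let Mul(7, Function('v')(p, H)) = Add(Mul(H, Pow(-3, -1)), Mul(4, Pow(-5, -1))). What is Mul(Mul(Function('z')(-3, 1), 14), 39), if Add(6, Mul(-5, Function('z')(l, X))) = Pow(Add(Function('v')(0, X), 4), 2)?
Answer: Rational(-2502734, 2625) ≈ -953.42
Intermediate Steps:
Function('v')(p, H) = Add(Rational(-4, 35), Mul(Rational(-1, 21), H)) (Function('v')(p, H) = Mul(Rational(1, 7), Add(Mul(H, Pow(-3, -1)), Mul(4, Pow(-5, -1)))) = Mul(Rational(1, 7), Add(Mul(H, Rational(-1, 3)), Mul(4, Rational(-1, 5)))) = Mul(Rational(1, 7), Add(Mul(Rational(-1, 3), H), Rational(-4, 5))) = Mul(Rational(1, 7), Add(Rational(-4, 5), Mul(Rational(-1, 3), H))) = Add(Rational(-4, 35), Mul(Rational(-1, 21), H)))
Function('z')(l, X) = Add(Rational(6, 5), Mul(Rational(-1, 5), Pow(Add(Rational(136, 35), Mul(Rational(-1, 21), X)), 2))) (Function('z')(l, X) = Add(Rational(6, 5), Mul(Rational(-1, 5), Pow(Add(Add(Rational(-4, 35), Mul(Rational(-1, 21), X)), 4), 2))) = Add(Rational(6, 5), Mul(Rational(-1, 5), Pow(Add(Rational(136, 35), Mul(Rational(-1, 21), X)), 2))))
Mul(Mul(Function('z')(-3, 1), 14), 39) = Mul(Mul(Add(Rational(6, 5), Mul(Rational(-1, 55125), Pow(Add(-408, Mul(5, 1)), 2))), 14), 39) = Mul(Mul(Add(Rational(6, 5), Mul(Rational(-1, 55125), Pow(Add(-408, 5), 2))), 14), 39) = Mul(Mul(Add(Rational(6, 5), Mul(Rational(-1, 55125), Pow(-403, 2))), 14), 39) = Mul(Mul(Add(Rational(6, 5), Mul(Rational(-1, 55125), 162409)), 14), 39) = Mul(Mul(Add(Rational(6, 5), Rational(-162409, 55125)), 14), 39) = Mul(Mul(Rational(-96259, 55125), 14), 39) = Mul(Rational(-192518, 7875), 39) = Rational(-2502734, 2625)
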